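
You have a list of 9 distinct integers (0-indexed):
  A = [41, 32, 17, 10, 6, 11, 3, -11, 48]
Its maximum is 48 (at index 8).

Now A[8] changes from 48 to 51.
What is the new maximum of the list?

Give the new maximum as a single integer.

Old max = 48 (at index 8)
Change: A[8] 48 -> 51
Changed element WAS the max -> may need rescan.
  Max of remaining elements: 41
  New max = max(51, 41) = 51

Answer: 51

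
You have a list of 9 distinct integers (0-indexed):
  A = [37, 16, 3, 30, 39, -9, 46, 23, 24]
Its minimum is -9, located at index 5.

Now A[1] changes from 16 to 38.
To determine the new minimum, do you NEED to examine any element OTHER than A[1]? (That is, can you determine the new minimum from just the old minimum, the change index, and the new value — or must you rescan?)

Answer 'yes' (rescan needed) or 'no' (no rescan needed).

Answer: no

Derivation:
Old min = -9 at index 5
Change at index 1: 16 -> 38
Index 1 was NOT the min. New min = min(-9, 38). No rescan of other elements needed.
Needs rescan: no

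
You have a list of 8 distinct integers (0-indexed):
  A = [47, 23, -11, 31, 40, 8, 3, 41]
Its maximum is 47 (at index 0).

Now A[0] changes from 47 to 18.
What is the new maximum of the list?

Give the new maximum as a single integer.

Old max = 47 (at index 0)
Change: A[0] 47 -> 18
Changed element WAS the max -> may need rescan.
  Max of remaining elements: 41
  New max = max(18, 41) = 41

Answer: 41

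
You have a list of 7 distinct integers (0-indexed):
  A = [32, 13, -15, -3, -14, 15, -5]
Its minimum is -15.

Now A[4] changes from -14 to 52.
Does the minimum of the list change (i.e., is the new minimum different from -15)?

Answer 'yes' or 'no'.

Answer: no

Derivation:
Old min = -15
Change: A[4] -14 -> 52
Changed element was NOT the min; min changes only if 52 < -15.
New min = -15; changed? no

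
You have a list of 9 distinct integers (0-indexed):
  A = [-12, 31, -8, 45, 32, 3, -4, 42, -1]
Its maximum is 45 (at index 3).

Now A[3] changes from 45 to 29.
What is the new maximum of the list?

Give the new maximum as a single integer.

Answer: 42

Derivation:
Old max = 45 (at index 3)
Change: A[3] 45 -> 29
Changed element WAS the max -> may need rescan.
  Max of remaining elements: 42
  New max = max(29, 42) = 42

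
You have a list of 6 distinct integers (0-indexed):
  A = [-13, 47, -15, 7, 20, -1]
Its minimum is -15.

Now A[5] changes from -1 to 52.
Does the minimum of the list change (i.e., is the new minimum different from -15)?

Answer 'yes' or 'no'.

Answer: no

Derivation:
Old min = -15
Change: A[5] -1 -> 52
Changed element was NOT the min; min changes only if 52 < -15.
New min = -15; changed? no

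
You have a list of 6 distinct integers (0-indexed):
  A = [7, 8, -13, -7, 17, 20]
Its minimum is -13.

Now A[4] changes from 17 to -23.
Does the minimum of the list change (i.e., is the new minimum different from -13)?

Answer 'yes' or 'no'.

Old min = -13
Change: A[4] 17 -> -23
Changed element was NOT the min; min changes only if -23 < -13.
New min = -23; changed? yes

Answer: yes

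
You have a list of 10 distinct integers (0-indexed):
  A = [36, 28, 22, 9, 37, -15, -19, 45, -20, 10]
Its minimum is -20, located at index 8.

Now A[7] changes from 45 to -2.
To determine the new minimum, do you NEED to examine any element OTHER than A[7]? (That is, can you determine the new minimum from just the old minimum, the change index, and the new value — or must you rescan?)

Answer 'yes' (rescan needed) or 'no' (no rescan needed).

Old min = -20 at index 8
Change at index 7: 45 -> -2
Index 7 was NOT the min. New min = min(-20, -2). No rescan of other elements needed.
Needs rescan: no

Answer: no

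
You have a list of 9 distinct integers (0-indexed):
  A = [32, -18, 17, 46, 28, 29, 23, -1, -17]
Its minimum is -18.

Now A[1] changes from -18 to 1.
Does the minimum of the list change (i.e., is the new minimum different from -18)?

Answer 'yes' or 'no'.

Answer: yes

Derivation:
Old min = -18
Change: A[1] -18 -> 1
Changed element was the min; new min must be rechecked.
New min = -17; changed? yes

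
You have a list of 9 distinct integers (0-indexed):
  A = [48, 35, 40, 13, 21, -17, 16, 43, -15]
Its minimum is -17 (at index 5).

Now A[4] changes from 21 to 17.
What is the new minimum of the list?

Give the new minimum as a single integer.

Answer: -17

Derivation:
Old min = -17 (at index 5)
Change: A[4] 21 -> 17
Changed element was NOT the old min.
  New min = min(old_min, new_val) = min(-17, 17) = -17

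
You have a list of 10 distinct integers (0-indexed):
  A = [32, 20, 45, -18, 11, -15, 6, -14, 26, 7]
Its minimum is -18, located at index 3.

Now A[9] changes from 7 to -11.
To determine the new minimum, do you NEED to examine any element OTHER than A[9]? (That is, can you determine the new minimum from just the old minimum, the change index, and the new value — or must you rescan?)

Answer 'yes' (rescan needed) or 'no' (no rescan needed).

Answer: no

Derivation:
Old min = -18 at index 3
Change at index 9: 7 -> -11
Index 9 was NOT the min. New min = min(-18, -11). No rescan of other elements needed.
Needs rescan: no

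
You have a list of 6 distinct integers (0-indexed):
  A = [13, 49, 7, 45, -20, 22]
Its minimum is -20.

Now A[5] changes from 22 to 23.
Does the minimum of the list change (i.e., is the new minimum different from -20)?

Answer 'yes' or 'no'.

Answer: no

Derivation:
Old min = -20
Change: A[5] 22 -> 23
Changed element was NOT the min; min changes only if 23 < -20.
New min = -20; changed? no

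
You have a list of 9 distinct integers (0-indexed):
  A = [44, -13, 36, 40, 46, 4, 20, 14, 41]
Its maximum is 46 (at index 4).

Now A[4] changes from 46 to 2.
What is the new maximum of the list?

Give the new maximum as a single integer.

Answer: 44

Derivation:
Old max = 46 (at index 4)
Change: A[4] 46 -> 2
Changed element WAS the max -> may need rescan.
  Max of remaining elements: 44
  New max = max(2, 44) = 44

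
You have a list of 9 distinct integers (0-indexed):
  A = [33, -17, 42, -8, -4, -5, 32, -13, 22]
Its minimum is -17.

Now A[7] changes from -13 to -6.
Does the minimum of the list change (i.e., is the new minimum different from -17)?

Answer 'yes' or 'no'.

Old min = -17
Change: A[7] -13 -> -6
Changed element was NOT the min; min changes only if -6 < -17.
New min = -17; changed? no

Answer: no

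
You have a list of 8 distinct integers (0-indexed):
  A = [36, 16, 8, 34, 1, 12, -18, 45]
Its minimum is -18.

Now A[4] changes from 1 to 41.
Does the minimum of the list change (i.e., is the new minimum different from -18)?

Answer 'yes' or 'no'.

Old min = -18
Change: A[4] 1 -> 41
Changed element was NOT the min; min changes only if 41 < -18.
New min = -18; changed? no

Answer: no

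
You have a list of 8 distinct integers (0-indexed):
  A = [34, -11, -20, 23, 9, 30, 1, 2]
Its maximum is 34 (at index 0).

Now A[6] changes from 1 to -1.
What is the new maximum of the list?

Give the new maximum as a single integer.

Old max = 34 (at index 0)
Change: A[6] 1 -> -1
Changed element was NOT the old max.
  New max = max(old_max, new_val) = max(34, -1) = 34

Answer: 34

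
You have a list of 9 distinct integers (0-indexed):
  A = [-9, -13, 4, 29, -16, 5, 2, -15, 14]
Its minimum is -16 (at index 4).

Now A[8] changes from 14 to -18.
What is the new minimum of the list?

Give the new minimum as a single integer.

Old min = -16 (at index 4)
Change: A[8] 14 -> -18
Changed element was NOT the old min.
  New min = min(old_min, new_val) = min(-16, -18) = -18

Answer: -18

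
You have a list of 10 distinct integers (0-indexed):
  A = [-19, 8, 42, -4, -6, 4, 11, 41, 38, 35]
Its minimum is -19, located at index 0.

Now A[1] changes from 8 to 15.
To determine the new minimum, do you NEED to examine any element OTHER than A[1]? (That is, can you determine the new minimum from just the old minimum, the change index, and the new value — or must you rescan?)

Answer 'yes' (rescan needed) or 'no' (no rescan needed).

Old min = -19 at index 0
Change at index 1: 8 -> 15
Index 1 was NOT the min. New min = min(-19, 15). No rescan of other elements needed.
Needs rescan: no

Answer: no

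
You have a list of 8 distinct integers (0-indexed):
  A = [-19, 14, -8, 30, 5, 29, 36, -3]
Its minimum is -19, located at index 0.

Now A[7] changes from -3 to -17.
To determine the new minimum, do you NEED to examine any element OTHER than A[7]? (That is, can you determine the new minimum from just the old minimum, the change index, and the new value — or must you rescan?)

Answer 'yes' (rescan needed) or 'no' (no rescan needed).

Old min = -19 at index 0
Change at index 7: -3 -> -17
Index 7 was NOT the min. New min = min(-19, -17). No rescan of other elements needed.
Needs rescan: no

Answer: no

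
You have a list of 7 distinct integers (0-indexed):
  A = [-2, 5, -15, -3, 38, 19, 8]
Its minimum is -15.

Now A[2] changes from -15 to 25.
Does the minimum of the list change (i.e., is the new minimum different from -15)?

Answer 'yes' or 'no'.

Old min = -15
Change: A[2] -15 -> 25
Changed element was the min; new min must be rechecked.
New min = -3; changed? yes

Answer: yes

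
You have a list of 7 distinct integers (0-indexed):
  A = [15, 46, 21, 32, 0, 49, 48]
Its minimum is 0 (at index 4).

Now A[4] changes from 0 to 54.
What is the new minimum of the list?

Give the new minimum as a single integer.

Old min = 0 (at index 4)
Change: A[4] 0 -> 54
Changed element WAS the min. Need to check: is 54 still <= all others?
  Min of remaining elements: 15
  New min = min(54, 15) = 15

Answer: 15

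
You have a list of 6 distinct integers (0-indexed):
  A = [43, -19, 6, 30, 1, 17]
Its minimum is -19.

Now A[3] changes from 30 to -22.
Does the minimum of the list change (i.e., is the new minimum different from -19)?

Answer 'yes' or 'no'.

Old min = -19
Change: A[3] 30 -> -22
Changed element was NOT the min; min changes only if -22 < -19.
New min = -22; changed? yes

Answer: yes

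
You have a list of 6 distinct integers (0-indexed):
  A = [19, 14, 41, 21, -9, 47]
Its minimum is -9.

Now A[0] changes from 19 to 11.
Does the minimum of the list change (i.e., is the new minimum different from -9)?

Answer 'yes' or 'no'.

Old min = -9
Change: A[0] 19 -> 11
Changed element was NOT the min; min changes only if 11 < -9.
New min = -9; changed? no

Answer: no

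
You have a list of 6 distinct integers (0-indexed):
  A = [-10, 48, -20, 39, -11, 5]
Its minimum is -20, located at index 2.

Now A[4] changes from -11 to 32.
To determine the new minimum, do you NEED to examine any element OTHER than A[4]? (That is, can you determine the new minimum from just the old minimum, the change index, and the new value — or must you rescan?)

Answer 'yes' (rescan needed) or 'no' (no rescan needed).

Old min = -20 at index 2
Change at index 4: -11 -> 32
Index 4 was NOT the min. New min = min(-20, 32). No rescan of other elements needed.
Needs rescan: no

Answer: no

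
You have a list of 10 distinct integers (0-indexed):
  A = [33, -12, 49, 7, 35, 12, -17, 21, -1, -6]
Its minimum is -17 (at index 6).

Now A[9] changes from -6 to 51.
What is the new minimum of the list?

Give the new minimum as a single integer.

Old min = -17 (at index 6)
Change: A[9] -6 -> 51
Changed element was NOT the old min.
  New min = min(old_min, new_val) = min(-17, 51) = -17

Answer: -17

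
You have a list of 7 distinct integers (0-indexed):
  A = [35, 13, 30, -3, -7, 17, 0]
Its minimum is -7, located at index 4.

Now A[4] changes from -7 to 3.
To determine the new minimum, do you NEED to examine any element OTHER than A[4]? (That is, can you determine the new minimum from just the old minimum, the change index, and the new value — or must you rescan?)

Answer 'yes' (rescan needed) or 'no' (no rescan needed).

Answer: yes

Derivation:
Old min = -7 at index 4
Change at index 4: -7 -> 3
Index 4 WAS the min and new value 3 > old min -7. Must rescan other elements to find the new min.
Needs rescan: yes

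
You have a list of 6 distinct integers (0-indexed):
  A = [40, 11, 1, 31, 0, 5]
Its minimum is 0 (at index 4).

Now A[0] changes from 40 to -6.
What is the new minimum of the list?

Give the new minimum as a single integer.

Answer: -6

Derivation:
Old min = 0 (at index 4)
Change: A[0] 40 -> -6
Changed element was NOT the old min.
  New min = min(old_min, new_val) = min(0, -6) = -6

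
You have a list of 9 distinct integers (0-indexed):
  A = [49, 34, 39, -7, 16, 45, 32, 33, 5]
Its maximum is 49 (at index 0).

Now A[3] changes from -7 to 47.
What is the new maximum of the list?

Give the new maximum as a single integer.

Answer: 49

Derivation:
Old max = 49 (at index 0)
Change: A[3] -7 -> 47
Changed element was NOT the old max.
  New max = max(old_max, new_val) = max(49, 47) = 49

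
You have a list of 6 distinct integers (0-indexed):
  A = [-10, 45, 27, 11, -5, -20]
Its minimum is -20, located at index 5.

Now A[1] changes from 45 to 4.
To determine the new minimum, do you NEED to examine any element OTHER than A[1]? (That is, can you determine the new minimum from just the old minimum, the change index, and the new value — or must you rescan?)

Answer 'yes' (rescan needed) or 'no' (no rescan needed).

Old min = -20 at index 5
Change at index 1: 45 -> 4
Index 1 was NOT the min. New min = min(-20, 4). No rescan of other elements needed.
Needs rescan: no

Answer: no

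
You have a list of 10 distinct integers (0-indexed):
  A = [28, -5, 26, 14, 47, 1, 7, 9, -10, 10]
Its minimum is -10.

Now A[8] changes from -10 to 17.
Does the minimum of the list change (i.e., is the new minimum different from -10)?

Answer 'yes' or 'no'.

Old min = -10
Change: A[8] -10 -> 17
Changed element was the min; new min must be rechecked.
New min = -5; changed? yes

Answer: yes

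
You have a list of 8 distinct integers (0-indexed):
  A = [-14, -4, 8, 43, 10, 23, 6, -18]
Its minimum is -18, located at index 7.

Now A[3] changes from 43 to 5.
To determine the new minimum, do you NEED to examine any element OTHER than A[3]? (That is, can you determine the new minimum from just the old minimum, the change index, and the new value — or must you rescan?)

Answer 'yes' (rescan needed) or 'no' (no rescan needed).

Answer: no

Derivation:
Old min = -18 at index 7
Change at index 3: 43 -> 5
Index 3 was NOT the min. New min = min(-18, 5). No rescan of other elements needed.
Needs rescan: no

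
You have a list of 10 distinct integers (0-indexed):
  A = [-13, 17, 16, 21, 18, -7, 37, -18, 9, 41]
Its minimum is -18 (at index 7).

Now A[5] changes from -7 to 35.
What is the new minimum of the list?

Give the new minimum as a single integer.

Old min = -18 (at index 7)
Change: A[5] -7 -> 35
Changed element was NOT the old min.
  New min = min(old_min, new_val) = min(-18, 35) = -18

Answer: -18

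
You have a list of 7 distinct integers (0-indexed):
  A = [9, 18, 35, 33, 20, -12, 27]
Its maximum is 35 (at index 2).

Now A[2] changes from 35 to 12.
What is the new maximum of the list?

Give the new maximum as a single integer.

Answer: 33

Derivation:
Old max = 35 (at index 2)
Change: A[2] 35 -> 12
Changed element WAS the max -> may need rescan.
  Max of remaining elements: 33
  New max = max(12, 33) = 33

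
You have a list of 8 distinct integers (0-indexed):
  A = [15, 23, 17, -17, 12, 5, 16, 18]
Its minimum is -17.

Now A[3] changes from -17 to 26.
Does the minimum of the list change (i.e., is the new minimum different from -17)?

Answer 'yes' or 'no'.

Answer: yes

Derivation:
Old min = -17
Change: A[3] -17 -> 26
Changed element was the min; new min must be rechecked.
New min = 5; changed? yes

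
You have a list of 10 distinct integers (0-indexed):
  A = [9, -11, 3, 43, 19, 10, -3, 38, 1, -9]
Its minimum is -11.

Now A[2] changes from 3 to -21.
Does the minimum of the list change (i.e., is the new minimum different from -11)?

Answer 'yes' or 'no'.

Answer: yes

Derivation:
Old min = -11
Change: A[2] 3 -> -21
Changed element was NOT the min; min changes only if -21 < -11.
New min = -21; changed? yes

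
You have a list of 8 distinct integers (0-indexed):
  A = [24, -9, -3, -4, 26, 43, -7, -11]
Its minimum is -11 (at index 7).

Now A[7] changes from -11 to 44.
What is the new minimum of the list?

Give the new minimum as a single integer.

Answer: -9

Derivation:
Old min = -11 (at index 7)
Change: A[7] -11 -> 44
Changed element WAS the min. Need to check: is 44 still <= all others?
  Min of remaining elements: -9
  New min = min(44, -9) = -9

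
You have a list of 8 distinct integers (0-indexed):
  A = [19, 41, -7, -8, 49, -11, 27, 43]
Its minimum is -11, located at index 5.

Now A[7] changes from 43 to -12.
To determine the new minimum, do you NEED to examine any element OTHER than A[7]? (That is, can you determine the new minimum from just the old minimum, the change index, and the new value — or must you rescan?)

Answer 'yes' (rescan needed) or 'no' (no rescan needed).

Old min = -11 at index 5
Change at index 7: 43 -> -12
Index 7 was NOT the min. New min = min(-11, -12). No rescan of other elements needed.
Needs rescan: no

Answer: no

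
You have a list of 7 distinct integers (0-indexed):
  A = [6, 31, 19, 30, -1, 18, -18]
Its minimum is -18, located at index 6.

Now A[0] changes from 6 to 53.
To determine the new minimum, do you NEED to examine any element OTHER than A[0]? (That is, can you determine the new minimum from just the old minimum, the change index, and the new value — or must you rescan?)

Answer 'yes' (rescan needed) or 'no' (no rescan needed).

Answer: no

Derivation:
Old min = -18 at index 6
Change at index 0: 6 -> 53
Index 0 was NOT the min. New min = min(-18, 53). No rescan of other elements needed.
Needs rescan: no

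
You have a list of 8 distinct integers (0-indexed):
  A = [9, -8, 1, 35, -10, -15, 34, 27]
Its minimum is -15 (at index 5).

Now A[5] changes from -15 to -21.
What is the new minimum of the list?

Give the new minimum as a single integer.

Answer: -21

Derivation:
Old min = -15 (at index 5)
Change: A[5] -15 -> -21
Changed element WAS the min. Need to check: is -21 still <= all others?
  Min of remaining elements: -10
  New min = min(-21, -10) = -21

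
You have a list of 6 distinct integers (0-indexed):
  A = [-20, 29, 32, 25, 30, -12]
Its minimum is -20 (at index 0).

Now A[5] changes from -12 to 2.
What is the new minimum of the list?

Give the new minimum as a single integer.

Answer: -20

Derivation:
Old min = -20 (at index 0)
Change: A[5] -12 -> 2
Changed element was NOT the old min.
  New min = min(old_min, new_val) = min(-20, 2) = -20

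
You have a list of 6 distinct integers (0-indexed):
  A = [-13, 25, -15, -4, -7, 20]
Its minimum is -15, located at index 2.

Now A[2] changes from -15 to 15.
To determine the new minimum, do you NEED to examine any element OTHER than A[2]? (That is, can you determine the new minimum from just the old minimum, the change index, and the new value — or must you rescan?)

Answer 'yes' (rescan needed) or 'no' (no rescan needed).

Old min = -15 at index 2
Change at index 2: -15 -> 15
Index 2 WAS the min and new value 15 > old min -15. Must rescan other elements to find the new min.
Needs rescan: yes

Answer: yes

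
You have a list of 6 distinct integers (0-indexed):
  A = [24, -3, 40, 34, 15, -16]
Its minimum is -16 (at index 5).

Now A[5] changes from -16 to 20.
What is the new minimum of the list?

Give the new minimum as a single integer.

Old min = -16 (at index 5)
Change: A[5] -16 -> 20
Changed element WAS the min. Need to check: is 20 still <= all others?
  Min of remaining elements: -3
  New min = min(20, -3) = -3

Answer: -3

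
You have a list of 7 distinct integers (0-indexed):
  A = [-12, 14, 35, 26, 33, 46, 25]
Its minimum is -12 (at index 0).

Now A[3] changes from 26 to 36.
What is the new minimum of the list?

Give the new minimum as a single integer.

Answer: -12

Derivation:
Old min = -12 (at index 0)
Change: A[3] 26 -> 36
Changed element was NOT the old min.
  New min = min(old_min, new_val) = min(-12, 36) = -12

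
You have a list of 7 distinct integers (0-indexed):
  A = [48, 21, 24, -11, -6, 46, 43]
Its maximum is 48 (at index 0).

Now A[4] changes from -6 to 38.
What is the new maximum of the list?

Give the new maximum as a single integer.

Old max = 48 (at index 0)
Change: A[4] -6 -> 38
Changed element was NOT the old max.
  New max = max(old_max, new_val) = max(48, 38) = 48

Answer: 48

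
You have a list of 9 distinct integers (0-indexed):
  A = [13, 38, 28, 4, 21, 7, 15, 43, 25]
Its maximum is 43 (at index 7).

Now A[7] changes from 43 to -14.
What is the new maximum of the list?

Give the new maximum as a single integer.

Answer: 38

Derivation:
Old max = 43 (at index 7)
Change: A[7] 43 -> -14
Changed element WAS the max -> may need rescan.
  Max of remaining elements: 38
  New max = max(-14, 38) = 38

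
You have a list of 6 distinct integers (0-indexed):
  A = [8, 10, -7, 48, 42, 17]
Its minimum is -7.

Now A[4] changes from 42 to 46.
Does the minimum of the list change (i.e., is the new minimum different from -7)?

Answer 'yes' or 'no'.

Answer: no

Derivation:
Old min = -7
Change: A[4] 42 -> 46
Changed element was NOT the min; min changes only if 46 < -7.
New min = -7; changed? no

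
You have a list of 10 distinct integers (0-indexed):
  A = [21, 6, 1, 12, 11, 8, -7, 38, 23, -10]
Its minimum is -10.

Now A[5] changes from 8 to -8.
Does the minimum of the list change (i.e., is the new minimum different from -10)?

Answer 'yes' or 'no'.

Answer: no

Derivation:
Old min = -10
Change: A[5] 8 -> -8
Changed element was NOT the min; min changes only if -8 < -10.
New min = -10; changed? no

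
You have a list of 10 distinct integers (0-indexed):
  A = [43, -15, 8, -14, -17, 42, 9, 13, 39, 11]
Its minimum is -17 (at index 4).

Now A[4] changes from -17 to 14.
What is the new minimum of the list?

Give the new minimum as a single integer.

Answer: -15

Derivation:
Old min = -17 (at index 4)
Change: A[4] -17 -> 14
Changed element WAS the min. Need to check: is 14 still <= all others?
  Min of remaining elements: -15
  New min = min(14, -15) = -15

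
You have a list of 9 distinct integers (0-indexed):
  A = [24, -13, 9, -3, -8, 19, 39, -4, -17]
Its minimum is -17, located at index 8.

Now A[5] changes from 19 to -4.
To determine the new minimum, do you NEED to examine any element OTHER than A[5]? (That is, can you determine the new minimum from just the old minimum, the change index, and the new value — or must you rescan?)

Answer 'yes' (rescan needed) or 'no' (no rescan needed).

Answer: no

Derivation:
Old min = -17 at index 8
Change at index 5: 19 -> -4
Index 5 was NOT the min. New min = min(-17, -4). No rescan of other elements needed.
Needs rescan: no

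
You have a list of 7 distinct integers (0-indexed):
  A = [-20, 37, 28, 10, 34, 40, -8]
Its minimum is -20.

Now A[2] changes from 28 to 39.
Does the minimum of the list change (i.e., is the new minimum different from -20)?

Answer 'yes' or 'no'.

Answer: no

Derivation:
Old min = -20
Change: A[2] 28 -> 39
Changed element was NOT the min; min changes only if 39 < -20.
New min = -20; changed? no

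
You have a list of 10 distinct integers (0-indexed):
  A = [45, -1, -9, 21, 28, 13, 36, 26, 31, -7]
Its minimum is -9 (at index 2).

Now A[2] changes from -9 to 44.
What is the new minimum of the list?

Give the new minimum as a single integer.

Answer: -7

Derivation:
Old min = -9 (at index 2)
Change: A[2] -9 -> 44
Changed element WAS the min. Need to check: is 44 still <= all others?
  Min of remaining elements: -7
  New min = min(44, -7) = -7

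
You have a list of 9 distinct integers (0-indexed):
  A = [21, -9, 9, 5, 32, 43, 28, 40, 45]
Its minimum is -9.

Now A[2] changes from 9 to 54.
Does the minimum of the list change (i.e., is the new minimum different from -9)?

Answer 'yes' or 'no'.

Old min = -9
Change: A[2] 9 -> 54
Changed element was NOT the min; min changes only if 54 < -9.
New min = -9; changed? no

Answer: no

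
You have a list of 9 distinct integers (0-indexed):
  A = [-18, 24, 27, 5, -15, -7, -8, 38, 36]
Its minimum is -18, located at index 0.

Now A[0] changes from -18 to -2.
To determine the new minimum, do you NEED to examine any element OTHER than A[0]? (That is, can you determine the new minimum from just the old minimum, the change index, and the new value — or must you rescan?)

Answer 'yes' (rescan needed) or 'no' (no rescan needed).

Old min = -18 at index 0
Change at index 0: -18 -> -2
Index 0 WAS the min and new value -2 > old min -18. Must rescan other elements to find the new min.
Needs rescan: yes

Answer: yes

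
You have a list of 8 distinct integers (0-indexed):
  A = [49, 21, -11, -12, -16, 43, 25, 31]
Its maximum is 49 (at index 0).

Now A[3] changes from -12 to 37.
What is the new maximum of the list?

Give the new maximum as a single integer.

Answer: 49

Derivation:
Old max = 49 (at index 0)
Change: A[3] -12 -> 37
Changed element was NOT the old max.
  New max = max(old_max, new_val) = max(49, 37) = 49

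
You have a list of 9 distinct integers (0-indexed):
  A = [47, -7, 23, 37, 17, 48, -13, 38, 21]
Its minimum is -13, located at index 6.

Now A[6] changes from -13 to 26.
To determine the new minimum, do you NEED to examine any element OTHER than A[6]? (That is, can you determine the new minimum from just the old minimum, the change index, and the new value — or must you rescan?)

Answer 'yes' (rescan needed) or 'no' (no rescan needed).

Old min = -13 at index 6
Change at index 6: -13 -> 26
Index 6 WAS the min and new value 26 > old min -13. Must rescan other elements to find the new min.
Needs rescan: yes

Answer: yes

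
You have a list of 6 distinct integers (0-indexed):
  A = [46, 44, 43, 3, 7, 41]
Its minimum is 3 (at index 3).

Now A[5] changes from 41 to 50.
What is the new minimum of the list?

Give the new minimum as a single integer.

Old min = 3 (at index 3)
Change: A[5] 41 -> 50
Changed element was NOT the old min.
  New min = min(old_min, new_val) = min(3, 50) = 3

Answer: 3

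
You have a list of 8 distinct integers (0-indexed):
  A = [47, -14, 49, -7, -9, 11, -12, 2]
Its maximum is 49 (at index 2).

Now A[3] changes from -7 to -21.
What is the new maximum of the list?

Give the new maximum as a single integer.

Answer: 49

Derivation:
Old max = 49 (at index 2)
Change: A[3] -7 -> -21
Changed element was NOT the old max.
  New max = max(old_max, new_val) = max(49, -21) = 49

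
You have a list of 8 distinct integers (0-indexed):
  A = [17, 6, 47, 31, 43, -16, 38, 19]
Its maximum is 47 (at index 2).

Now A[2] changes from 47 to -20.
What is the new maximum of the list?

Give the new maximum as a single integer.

Answer: 43

Derivation:
Old max = 47 (at index 2)
Change: A[2] 47 -> -20
Changed element WAS the max -> may need rescan.
  Max of remaining elements: 43
  New max = max(-20, 43) = 43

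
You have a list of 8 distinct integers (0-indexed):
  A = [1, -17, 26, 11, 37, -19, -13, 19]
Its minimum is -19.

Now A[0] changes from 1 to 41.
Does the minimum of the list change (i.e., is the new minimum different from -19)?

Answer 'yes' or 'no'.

Answer: no

Derivation:
Old min = -19
Change: A[0] 1 -> 41
Changed element was NOT the min; min changes only if 41 < -19.
New min = -19; changed? no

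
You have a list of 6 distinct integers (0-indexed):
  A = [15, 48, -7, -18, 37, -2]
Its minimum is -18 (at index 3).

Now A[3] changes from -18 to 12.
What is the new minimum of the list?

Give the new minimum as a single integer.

Old min = -18 (at index 3)
Change: A[3] -18 -> 12
Changed element WAS the min. Need to check: is 12 still <= all others?
  Min of remaining elements: -7
  New min = min(12, -7) = -7

Answer: -7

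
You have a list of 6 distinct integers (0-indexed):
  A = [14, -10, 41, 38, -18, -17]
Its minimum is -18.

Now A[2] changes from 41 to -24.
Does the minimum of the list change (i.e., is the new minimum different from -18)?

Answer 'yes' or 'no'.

Old min = -18
Change: A[2] 41 -> -24
Changed element was NOT the min; min changes only if -24 < -18.
New min = -24; changed? yes

Answer: yes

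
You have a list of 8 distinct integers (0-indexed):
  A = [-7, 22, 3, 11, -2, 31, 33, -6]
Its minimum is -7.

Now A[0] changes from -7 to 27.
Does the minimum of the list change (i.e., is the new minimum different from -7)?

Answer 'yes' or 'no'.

Answer: yes

Derivation:
Old min = -7
Change: A[0] -7 -> 27
Changed element was the min; new min must be rechecked.
New min = -6; changed? yes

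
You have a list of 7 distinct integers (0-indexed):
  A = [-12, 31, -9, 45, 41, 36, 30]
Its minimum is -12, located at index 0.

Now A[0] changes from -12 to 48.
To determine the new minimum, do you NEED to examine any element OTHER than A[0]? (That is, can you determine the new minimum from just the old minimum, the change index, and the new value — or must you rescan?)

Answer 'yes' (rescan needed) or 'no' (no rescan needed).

Old min = -12 at index 0
Change at index 0: -12 -> 48
Index 0 WAS the min and new value 48 > old min -12. Must rescan other elements to find the new min.
Needs rescan: yes

Answer: yes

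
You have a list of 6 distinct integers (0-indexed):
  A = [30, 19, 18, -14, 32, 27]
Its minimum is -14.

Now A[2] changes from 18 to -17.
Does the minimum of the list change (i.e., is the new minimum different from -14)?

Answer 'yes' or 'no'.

Old min = -14
Change: A[2] 18 -> -17
Changed element was NOT the min; min changes only if -17 < -14.
New min = -17; changed? yes

Answer: yes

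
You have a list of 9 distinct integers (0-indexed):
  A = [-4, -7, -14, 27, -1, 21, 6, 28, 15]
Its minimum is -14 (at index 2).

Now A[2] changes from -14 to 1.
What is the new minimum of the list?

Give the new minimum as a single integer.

Old min = -14 (at index 2)
Change: A[2] -14 -> 1
Changed element WAS the min. Need to check: is 1 still <= all others?
  Min of remaining elements: -7
  New min = min(1, -7) = -7

Answer: -7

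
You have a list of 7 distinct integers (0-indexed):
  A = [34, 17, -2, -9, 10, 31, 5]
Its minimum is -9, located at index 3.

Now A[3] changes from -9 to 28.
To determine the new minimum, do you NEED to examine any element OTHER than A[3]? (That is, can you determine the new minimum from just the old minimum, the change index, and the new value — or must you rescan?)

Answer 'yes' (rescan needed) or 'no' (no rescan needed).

Answer: yes

Derivation:
Old min = -9 at index 3
Change at index 3: -9 -> 28
Index 3 WAS the min and new value 28 > old min -9. Must rescan other elements to find the new min.
Needs rescan: yes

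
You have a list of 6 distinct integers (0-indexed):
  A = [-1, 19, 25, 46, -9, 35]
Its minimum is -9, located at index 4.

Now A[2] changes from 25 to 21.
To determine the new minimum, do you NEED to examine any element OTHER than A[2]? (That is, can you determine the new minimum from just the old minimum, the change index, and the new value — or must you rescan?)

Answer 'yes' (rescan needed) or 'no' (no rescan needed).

Old min = -9 at index 4
Change at index 2: 25 -> 21
Index 2 was NOT the min. New min = min(-9, 21). No rescan of other elements needed.
Needs rescan: no

Answer: no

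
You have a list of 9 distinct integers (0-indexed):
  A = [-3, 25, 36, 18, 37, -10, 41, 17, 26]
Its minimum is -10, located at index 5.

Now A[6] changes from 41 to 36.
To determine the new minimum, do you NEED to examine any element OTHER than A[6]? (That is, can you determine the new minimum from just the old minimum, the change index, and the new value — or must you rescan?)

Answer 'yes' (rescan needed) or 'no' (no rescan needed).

Old min = -10 at index 5
Change at index 6: 41 -> 36
Index 6 was NOT the min. New min = min(-10, 36). No rescan of other elements needed.
Needs rescan: no

Answer: no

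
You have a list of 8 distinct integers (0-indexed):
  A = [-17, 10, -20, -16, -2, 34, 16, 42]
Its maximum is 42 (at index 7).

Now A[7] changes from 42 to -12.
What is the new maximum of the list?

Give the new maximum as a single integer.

Answer: 34

Derivation:
Old max = 42 (at index 7)
Change: A[7] 42 -> -12
Changed element WAS the max -> may need rescan.
  Max of remaining elements: 34
  New max = max(-12, 34) = 34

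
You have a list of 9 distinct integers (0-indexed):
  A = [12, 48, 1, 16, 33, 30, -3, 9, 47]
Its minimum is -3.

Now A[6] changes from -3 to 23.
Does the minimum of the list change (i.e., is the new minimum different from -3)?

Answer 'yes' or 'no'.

Answer: yes

Derivation:
Old min = -3
Change: A[6] -3 -> 23
Changed element was the min; new min must be rechecked.
New min = 1; changed? yes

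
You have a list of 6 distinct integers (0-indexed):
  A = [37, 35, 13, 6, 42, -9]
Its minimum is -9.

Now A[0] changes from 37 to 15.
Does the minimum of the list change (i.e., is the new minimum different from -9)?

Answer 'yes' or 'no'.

Old min = -9
Change: A[0] 37 -> 15
Changed element was NOT the min; min changes only if 15 < -9.
New min = -9; changed? no

Answer: no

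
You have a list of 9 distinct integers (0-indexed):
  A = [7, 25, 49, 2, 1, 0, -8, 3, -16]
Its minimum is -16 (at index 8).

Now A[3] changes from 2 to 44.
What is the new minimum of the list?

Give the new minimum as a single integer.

Answer: -16

Derivation:
Old min = -16 (at index 8)
Change: A[3] 2 -> 44
Changed element was NOT the old min.
  New min = min(old_min, new_val) = min(-16, 44) = -16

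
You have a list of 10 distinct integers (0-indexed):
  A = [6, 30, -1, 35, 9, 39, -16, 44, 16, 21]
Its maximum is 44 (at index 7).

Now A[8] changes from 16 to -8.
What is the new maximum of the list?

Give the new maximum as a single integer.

Old max = 44 (at index 7)
Change: A[8] 16 -> -8
Changed element was NOT the old max.
  New max = max(old_max, new_val) = max(44, -8) = 44

Answer: 44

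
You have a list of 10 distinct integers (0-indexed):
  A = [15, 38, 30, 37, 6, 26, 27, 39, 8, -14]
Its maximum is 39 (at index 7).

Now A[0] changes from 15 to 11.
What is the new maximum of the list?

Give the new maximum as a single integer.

Answer: 39

Derivation:
Old max = 39 (at index 7)
Change: A[0] 15 -> 11
Changed element was NOT the old max.
  New max = max(old_max, new_val) = max(39, 11) = 39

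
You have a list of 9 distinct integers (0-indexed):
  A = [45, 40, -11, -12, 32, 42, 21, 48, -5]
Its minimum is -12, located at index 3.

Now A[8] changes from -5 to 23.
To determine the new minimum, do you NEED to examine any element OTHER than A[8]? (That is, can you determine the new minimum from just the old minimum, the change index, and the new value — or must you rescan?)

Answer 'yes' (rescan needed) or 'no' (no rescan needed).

Old min = -12 at index 3
Change at index 8: -5 -> 23
Index 8 was NOT the min. New min = min(-12, 23). No rescan of other elements needed.
Needs rescan: no

Answer: no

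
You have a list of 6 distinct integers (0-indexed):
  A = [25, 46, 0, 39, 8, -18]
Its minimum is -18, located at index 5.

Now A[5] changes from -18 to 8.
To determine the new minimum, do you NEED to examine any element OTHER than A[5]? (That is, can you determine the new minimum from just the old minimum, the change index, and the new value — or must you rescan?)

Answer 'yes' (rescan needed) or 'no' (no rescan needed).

Answer: yes

Derivation:
Old min = -18 at index 5
Change at index 5: -18 -> 8
Index 5 WAS the min and new value 8 > old min -18. Must rescan other elements to find the new min.
Needs rescan: yes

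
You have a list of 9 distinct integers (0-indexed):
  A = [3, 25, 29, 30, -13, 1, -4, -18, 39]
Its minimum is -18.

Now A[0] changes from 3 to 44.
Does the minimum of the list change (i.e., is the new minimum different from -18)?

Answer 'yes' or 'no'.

Old min = -18
Change: A[0] 3 -> 44
Changed element was NOT the min; min changes only if 44 < -18.
New min = -18; changed? no

Answer: no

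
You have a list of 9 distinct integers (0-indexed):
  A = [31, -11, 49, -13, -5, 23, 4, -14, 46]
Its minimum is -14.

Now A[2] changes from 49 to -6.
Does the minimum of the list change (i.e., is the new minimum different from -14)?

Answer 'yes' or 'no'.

Old min = -14
Change: A[2] 49 -> -6
Changed element was NOT the min; min changes only if -6 < -14.
New min = -14; changed? no

Answer: no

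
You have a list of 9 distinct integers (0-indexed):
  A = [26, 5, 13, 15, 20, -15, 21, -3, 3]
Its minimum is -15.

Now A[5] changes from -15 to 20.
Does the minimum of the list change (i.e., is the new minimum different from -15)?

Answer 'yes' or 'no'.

Answer: yes

Derivation:
Old min = -15
Change: A[5] -15 -> 20
Changed element was the min; new min must be rechecked.
New min = -3; changed? yes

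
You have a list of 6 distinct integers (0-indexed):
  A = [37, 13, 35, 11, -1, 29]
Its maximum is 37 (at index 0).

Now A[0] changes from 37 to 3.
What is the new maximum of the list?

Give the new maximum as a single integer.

Answer: 35

Derivation:
Old max = 37 (at index 0)
Change: A[0] 37 -> 3
Changed element WAS the max -> may need rescan.
  Max of remaining elements: 35
  New max = max(3, 35) = 35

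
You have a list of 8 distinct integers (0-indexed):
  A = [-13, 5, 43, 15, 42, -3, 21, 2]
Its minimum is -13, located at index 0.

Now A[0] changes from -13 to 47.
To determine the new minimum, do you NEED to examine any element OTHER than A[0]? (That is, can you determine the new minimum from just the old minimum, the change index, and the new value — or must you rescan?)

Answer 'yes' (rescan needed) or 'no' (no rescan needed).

Answer: yes

Derivation:
Old min = -13 at index 0
Change at index 0: -13 -> 47
Index 0 WAS the min and new value 47 > old min -13. Must rescan other elements to find the new min.
Needs rescan: yes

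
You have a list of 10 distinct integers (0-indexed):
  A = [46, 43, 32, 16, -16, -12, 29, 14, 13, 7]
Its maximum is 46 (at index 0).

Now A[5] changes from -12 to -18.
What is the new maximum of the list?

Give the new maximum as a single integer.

Answer: 46

Derivation:
Old max = 46 (at index 0)
Change: A[5] -12 -> -18
Changed element was NOT the old max.
  New max = max(old_max, new_val) = max(46, -18) = 46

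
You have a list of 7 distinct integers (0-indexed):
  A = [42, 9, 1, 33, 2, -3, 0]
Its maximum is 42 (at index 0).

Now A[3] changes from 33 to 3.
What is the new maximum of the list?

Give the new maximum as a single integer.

Old max = 42 (at index 0)
Change: A[3] 33 -> 3
Changed element was NOT the old max.
  New max = max(old_max, new_val) = max(42, 3) = 42

Answer: 42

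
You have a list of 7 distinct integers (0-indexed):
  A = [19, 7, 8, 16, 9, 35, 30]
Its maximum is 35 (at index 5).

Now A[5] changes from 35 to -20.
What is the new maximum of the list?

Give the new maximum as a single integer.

Old max = 35 (at index 5)
Change: A[5] 35 -> -20
Changed element WAS the max -> may need rescan.
  Max of remaining elements: 30
  New max = max(-20, 30) = 30

Answer: 30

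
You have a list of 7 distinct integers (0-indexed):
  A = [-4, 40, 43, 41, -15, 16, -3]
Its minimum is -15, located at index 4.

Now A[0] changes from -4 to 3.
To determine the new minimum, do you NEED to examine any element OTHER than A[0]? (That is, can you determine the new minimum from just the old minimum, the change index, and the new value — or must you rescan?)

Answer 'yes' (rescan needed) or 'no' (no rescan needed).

Old min = -15 at index 4
Change at index 0: -4 -> 3
Index 0 was NOT the min. New min = min(-15, 3). No rescan of other elements needed.
Needs rescan: no

Answer: no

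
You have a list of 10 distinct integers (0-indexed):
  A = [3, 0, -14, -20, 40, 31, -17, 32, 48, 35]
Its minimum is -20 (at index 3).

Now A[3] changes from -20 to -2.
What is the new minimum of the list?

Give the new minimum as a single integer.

Answer: -17

Derivation:
Old min = -20 (at index 3)
Change: A[3] -20 -> -2
Changed element WAS the min. Need to check: is -2 still <= all others?
  Min of remaining elements: -17
  New min = min(-2, -17) = -17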